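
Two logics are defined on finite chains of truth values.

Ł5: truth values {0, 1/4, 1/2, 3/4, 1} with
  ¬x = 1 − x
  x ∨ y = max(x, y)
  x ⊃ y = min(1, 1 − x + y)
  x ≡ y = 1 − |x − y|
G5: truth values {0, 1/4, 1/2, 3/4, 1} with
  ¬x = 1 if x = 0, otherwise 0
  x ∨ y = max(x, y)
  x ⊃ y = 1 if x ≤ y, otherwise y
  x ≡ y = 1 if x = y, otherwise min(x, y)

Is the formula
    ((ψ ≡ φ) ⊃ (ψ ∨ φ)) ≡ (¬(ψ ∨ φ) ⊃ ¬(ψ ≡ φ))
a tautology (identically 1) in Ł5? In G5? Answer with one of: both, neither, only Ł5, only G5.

In Ł5: every assignment gives 1 — tautology.
In G5: at φ = 1/4, ψ = 1/4 the value is 1/4 — not a tautology.

only Ł5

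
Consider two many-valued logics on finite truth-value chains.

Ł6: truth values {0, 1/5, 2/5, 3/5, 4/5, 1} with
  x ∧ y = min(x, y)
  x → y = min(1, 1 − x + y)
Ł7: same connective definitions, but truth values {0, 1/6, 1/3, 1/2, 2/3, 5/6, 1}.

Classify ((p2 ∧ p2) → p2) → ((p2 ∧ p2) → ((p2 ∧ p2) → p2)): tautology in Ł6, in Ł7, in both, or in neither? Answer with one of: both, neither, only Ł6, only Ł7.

In Ł6: every assignment gives 1 — tautology.
In Ł7: every assignment gives 1 — tautology.

both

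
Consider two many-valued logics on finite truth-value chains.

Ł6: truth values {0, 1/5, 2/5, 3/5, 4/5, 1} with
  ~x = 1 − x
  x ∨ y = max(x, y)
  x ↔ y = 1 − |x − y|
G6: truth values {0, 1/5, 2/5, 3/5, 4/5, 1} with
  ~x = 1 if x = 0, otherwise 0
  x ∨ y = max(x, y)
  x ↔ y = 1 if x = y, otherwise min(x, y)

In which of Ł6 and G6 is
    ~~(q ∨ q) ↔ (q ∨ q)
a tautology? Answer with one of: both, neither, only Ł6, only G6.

In Ł6: every assignment gives 1 — tautology.
In G6: at q = 1/5 the value is 1/5 — not a tautology.

only Ł6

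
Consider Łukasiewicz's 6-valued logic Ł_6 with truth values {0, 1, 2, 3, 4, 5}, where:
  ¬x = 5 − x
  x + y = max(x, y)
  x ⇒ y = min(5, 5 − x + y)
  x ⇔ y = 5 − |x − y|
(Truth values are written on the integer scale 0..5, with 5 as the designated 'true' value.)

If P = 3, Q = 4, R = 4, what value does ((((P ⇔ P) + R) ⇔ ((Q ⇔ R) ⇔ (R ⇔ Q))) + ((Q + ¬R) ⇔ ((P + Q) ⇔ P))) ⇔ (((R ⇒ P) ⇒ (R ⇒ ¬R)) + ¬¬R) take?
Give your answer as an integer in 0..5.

P ⇔ P = 3 ⇔ 3 = 5
(P ⇔ P) + R = 5 + 4 = 5
Q ⇔ R = 4 ⇔ 4 = 5
R ⇔ Q = 4 ⇔ 4 = 5
(Q ⇔ R) ⇔ (R ⇔ Q) = 5 ⇔ 5 = 5
((P ⇔ P) + R) ⇔ ((Q ⇔ R) ⇔ (R ⇔ Q)) = 5 ⇔ 5 = 5
¬R = ¬4 = 1
Q + ¬R = 4 + 1 = 4
P + Q = 3 + 4 = 4
(P + Q) ⇔ P = 4 ⇔ 3 = 4
(Q + ¬R) ⇔ ((P + Q) ⇔ P) = 4 ⇔ 4 = 5
(((P ⇔ P) + R) ⇔ ((Q ⇔ R) ⇔ (R ⇔ Q))) + ((Q + ¬R) ⇔ ((P + Q) ⇔ P)) = 5 + 5 = 5
R ⇒ P = 4 ⇒ 3 = 4
¬R = ¬4 = 1
R ⇒ ¬R = 4 ⇒ 1 = 2
(R ⇒ P) ⇒ (R ⇒ ¬R) = 4 ⇒ 2 = 3
¬R = ¬4 = 1
¬¬R = ¬1 = 4
((R ⇒ P) ⇒ (R ⇒ ¬R)) + ¬¬R = 3 + 4 = 4
((((P ⇔ P) + R) ⇔ ((Q ⇔ R) ⇔ (R ⇔ Q))) + ((Q + ¬R) ⇔ ((P + Q) ⇔ P))) ⇔ (((R ⇒ P) ⇒ (R ⇒ ¬R)) + ¬¬R) = 5 ⇔ 4 = 4

4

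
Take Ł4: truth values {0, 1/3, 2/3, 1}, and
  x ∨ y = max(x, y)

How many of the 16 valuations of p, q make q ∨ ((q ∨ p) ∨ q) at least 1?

7

p = 0, q = 0 ↦ 0  <
p = 0, q = 1/3 ↦ 1/3  <
p = 0, q = 2/3 ↦ 2/3  <
p = 0, q = 1 ↦ 1  ≥
p = 1/3, q = 0 ↦ 1/3  <
p = 1/3, q = 1/3 ↦ 1/3  <
p = 1/3, q = 2/3 ↦ 2/3  <
p = 1/3, q = 1 ↦ 1  ≥
p = 2/3, q = 0 ↦ 2/3  <
p = 2/3, q = 1/3 ↦ 2/3  <
p = 2/3, q = 2/3 ↦ 2/3  <
p = 2/3, q = 1 ↦ 1  ≥
p = 1, q = 0 ↦ 1  ≥
p = 1, q = 1/3 ↦ 1  ≥
p = 1, q = 2/3 ↦ 1  ≥
p = 1, q = 1 ↦ 1  ≥
So 7 of the 16 assignments meet the threshold.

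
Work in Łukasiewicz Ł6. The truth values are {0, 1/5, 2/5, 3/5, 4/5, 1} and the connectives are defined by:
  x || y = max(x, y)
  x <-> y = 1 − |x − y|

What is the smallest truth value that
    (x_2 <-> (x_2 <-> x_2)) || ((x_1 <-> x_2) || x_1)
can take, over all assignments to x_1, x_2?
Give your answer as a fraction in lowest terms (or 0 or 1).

3/5

Take x_1 = 0, x_2 = 2/5:
x_2 <-> x_2 = 2/5 <-> 2/5 = 1
x_2 <-> (x_2 <-> x_2) = 2/5 <-> 1 = 2/5
x_1 <-> x_2 = 0 <-> 2/5 = 3/5
(x_1 <-> x_2) || x_1 = 3/5 || 0 = 3/5
(x_2 <-> (x_2 <-> x_2)) || ((x_1 <-> x_2) || x_1) = 2/5 || 3/5 = 3/5
No assignment yields a value below 3/5, so this is the minimum.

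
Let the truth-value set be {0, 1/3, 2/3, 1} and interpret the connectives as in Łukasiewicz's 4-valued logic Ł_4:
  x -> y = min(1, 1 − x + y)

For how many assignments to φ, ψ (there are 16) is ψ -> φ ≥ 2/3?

13

φ = 0, ψ = 0 ↦ 1  ≥
φ = 0, ψ = 1/3 ↦ 2/3  ≥
φ = 0, ψ = 2/3 ↦ 1/3  <
φ = 0, ψ = 1 ↦ 0  <
φ = 1/3, ψ = 0 ↦ 1  ≥
φ = 1/3, ψ = 1/3 ↦ 1  ≥
φ = 1/3, ψ = 2/3 ↦ 2/3  ≥
φ = 1/3, ψ = 1 ↦ 1/3  <
φ = 2/3, ψ = 0 ↦ 1  ≥
φ = 2/3, ψ = 1/3 ↦ 1  ≥
φ = 2/3, ψ = 2/3 ↦ 1  ≥
φ = 2/3, ψ = 1 ↦ 2/3  ≥
φ = 1, ψ = 0 ↦ 1  ≥
φ = 1, ψ = 1/3 ↦ 1  ≥
φ = 1, ψ = 2/3 ↦ 1  ≥
φ = 1, ψ = 1 ↦ 1  ≥
So 13 of the 16 assignments meet the threshold.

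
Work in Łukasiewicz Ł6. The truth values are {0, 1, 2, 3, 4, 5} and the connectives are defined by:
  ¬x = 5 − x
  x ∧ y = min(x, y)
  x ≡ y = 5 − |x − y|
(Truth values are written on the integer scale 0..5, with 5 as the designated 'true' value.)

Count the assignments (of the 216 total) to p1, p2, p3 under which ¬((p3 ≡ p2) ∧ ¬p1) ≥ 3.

value 5: 46 assignments (counts)
value 4: 50 assignments (counts)
value 3: 48 assignments (counts)
value 2: 40 assignments
value 1: 26 assignments
value 0: 6 assignments
So 144 of the 216 assignments meet the threshold.

144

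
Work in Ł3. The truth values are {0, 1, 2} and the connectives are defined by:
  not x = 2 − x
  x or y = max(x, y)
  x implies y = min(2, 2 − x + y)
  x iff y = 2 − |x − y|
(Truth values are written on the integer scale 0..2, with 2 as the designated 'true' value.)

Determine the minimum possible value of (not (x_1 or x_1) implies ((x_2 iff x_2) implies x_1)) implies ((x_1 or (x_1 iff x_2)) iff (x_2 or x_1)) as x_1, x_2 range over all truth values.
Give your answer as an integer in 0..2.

Take x_1 = 1, x_2 = 1:
x_1 or x_1 = 1 or 1 = 1
not (x_1 or x_1) = not 1 = 1
x_2 iff x_2 = 1 iff 1 = 2
(x_2 iff x_2) implies x_1 = 2 implies 1 = 1
not (x_1 or x_1) implies ((x_2 iff x_2) implies x_1) = 1 implies 1 = 2
x_1 iff x_2 = 1 iff 1 = 2
x_1 or (x_1 iff x_2) = 1 or 2 = 2
x_2 or x_1 = 1 or 1 = 1
(x_1 or (x_1 iff x_2)) iff (x_2 or x_1) = 2 iff 1 = 1
(not (x_1 or x_1) implies ((x_2 iff x_2) implies x_1)) implies ((x_1 or (x_1 iff x_2)) iff (x_2 or x_1)) = 2 implies 1 = 1
No assignment yields a value below 1, so this is the minimum.

1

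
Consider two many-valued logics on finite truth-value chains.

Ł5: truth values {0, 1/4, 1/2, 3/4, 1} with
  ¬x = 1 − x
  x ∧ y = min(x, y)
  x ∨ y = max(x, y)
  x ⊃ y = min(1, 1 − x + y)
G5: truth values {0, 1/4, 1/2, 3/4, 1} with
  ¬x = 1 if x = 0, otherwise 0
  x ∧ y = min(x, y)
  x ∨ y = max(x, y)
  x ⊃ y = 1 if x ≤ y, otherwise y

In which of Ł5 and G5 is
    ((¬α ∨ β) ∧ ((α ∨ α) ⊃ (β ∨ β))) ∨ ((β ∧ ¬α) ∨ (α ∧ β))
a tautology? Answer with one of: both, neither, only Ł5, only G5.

neither

In Ł5: at α = 1/4, β = 0 the value is 3/4 — not a tautology.
In G5: at α = 1/4, β = 0 the value is 0 — not a tautology.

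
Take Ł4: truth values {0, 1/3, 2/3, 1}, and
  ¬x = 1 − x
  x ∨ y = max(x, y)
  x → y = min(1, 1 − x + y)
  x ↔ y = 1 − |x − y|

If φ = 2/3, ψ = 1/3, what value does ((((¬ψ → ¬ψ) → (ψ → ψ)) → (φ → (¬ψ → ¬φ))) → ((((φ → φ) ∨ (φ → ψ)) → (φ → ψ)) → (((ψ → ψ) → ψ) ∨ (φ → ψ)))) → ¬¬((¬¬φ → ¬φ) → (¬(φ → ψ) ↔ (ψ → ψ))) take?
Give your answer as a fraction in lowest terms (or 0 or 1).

2/3

¬ψ = ¬1/3 = 2/3
¬ψ = ¬1/3 = 2/3
¬ψ → ¬ψ = 2/3 → 2/3 = 1
ψ → ψ = 1/3 → 1/3 = 1
(¬ψ → ¬ψ) → (ψ → ψ) = 1 → 1 = 1
¬ψ = ¬1/3 = 2/3
¬φ = ¬2/3 = 1/3
¬ψ → ¬φ = 2/3 → 1/3 = 2/3
φ → (¬ψ → ¬φ) = 2/3 → 2/3 = 1
((¬ψ → ¬ψ) → (ψ → ψ)) → (φ → (¬ψ → ¬φ)) = 1 → 1 = 1
φ → φ = 2/3 → 2/3 = 1
φ → ψ = 2/3 → 1/3 = 2/3
(φ → φ) ∨ (φ → ψ) = 1 ∨ 2/3 = 1
φ → ψ = 2/3 → 1/3 = 2/3
((φ → φ) ∨ (φ → ψ)) → (φ → ψ) = 1 → 2/3 = 2/3
ψ → ψ = 1/3 → 1/3 = 1
(ψ → ψ) → ψ = 1 → 1/3 = 1/3
φ → ψ = 2/3 → 1/3 = 2/3
((ψ → ψ) → ψ) ∨ (φ → ψ) = 1/3 ∨ 2/3 = 2/3
(((φ → φ) ∨ (φ → ψ)) → (φ → ψ)) → (((ψ → ψ) → ψ) ∨ (φ → ψ)) = 2/3 → 2/3 = 1
(((¬ψ → ¬ψ) → (ψ → ψ)) → (φ → (¬ψ → ¬φ))) → ((((φ → φ) ∨ (φ → ψ)) → (φ → ψ)) → (((ψ → ψ) → ψ) ∨ (φ → ψ))) = 1 → 1 = 1
¬φ = ¬2/3 = 1/3
¬¬φ = ¬1/3 = 2/3
¬φ = ¬2/3 = 1/3
¬¬φ → ¬φ = 2/3 → 1/3 = 2/3
φ → ψ = 2/3 → 1/3 = 2/3
¬(φ → ψ) = ¬2/3 = 1/3
ψ → ψ = 1/3 → 1/3 = 1
¬(φ → ψ) ↔ (ψ → ψ) = 1/3 ↔ 1 = 1/3
(¬¬φ → ¬φ) → (¬(φ → ψ) ↔ (ψ → ψ)) = 2/3 → 1/3 = 2/3
¬((¬¬φ → ¬φ) → (¬(φ → ψ) ↔ (ψ → ψ))) = ¬2/3 = 1/3
¬¬((¬¬φ → ¬φ) → (¬(φ → ψ) ↔ (ψ → ψ))) = ¬1/3 = 2/3
((((¬ψ → ¬ψ) → (ψ → ψ)) → (φ → (¬ψ → ¬φ))) → ((((φ → φ) ∨ (φ → ψ)) → (φ → ψ)) → (((ψ → ψ) → ψ) ∨ (φ → ψ)))) → ¬¬((¬¬φ → ¬φ) → (¬(φ → ψ) ↔ (ψ → ψ))) = 1 → 2/3 = 2/3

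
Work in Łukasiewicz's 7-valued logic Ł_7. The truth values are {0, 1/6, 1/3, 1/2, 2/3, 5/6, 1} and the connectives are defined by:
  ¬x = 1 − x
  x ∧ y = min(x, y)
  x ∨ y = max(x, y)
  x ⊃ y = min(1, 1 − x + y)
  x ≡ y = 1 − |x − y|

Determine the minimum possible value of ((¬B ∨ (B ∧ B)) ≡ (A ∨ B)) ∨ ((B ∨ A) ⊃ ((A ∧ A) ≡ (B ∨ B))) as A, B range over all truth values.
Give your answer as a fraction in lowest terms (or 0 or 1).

1/2

Take A = 1, B = 1/2:
¬B = ¬1/2 = 1/2
B ∧ B = 1/2 ∧ 1/2 = 1/2
¬B ∨ (B ∧ B) = 1/2 ∨ 1/2 = 1/2
A ∨ B = 1 ∨ 1/2 = 1
(¬B ∨ (B ∧ B)) ≡ (A ∨ B) = 1/2 ≡ 1 = 1/2
B ∨ A = 1/2 ∨ 1 = 1
A ∧ A = 1 ∧ 1 = 1
B ∨ B = 1/2 ∨ 1/2 = 1/2
(A ∧ A) ≡ (B ∨ B) = 1 ≡ 1/2 = 1/2
(B ∨ A) ⊃ ((A ∧ A) ≡ (B ∨ B)) = 1 ⊃ 1/2 = 1/2
((¬B ∨ (B ∧ B)) ≡ (A ∨ B)) ∨ ((B ∨ A) ⊃ ((A ∧ A) ≡ (B ∨ B))) = 1/2 ∨ 1/2 = 1/2
No assignment yields a value below 1/2, so this is the minimum.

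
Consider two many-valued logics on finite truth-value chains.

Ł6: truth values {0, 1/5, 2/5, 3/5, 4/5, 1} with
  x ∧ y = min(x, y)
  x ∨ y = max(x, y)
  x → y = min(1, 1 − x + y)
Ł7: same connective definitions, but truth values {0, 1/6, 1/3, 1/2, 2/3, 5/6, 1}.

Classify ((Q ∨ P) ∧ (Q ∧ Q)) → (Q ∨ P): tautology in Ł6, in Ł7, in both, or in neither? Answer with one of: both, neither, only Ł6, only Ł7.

In Ł6: every assignment gives 1 — tautology.
In Ł7: every assignment gives 1 — tautology.

both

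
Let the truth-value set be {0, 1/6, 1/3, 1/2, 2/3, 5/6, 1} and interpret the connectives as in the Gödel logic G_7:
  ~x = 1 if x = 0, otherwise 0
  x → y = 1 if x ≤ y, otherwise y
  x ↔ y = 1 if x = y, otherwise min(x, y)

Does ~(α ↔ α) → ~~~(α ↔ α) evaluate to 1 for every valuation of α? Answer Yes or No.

α = 0 ↦ 1
α = 1/6 ↦ 1
α = 1/3 ↦ 1
α = 1/2 ↦ 1
α = 2/3 ↦ 1
α = 5/6 ↦ 1
α = 1 ↦ 1
Every assignment gives a value ≥ 1.

Yes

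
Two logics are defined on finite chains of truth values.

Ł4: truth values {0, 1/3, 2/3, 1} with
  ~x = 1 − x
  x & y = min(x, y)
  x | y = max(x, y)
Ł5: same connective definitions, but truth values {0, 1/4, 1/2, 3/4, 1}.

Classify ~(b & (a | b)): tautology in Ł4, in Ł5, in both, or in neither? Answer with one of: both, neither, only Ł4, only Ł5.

In Ł4: at a = 0, b = 1/3 the value is 2/3 — not a tautology.
In Ł5: at a = 0, b = 1/4 the value is 3/4 — not a tautology.

neither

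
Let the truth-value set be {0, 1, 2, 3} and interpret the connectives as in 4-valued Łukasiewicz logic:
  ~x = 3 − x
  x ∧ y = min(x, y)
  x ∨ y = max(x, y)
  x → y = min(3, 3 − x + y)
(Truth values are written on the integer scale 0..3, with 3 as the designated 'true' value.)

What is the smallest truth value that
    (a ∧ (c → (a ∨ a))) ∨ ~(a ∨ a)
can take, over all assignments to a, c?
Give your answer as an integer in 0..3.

Take a = 1, c = 0:
a ∨ a = 1 ∨ 1 = 1
c → (a ∨ a) = 0 → 1 = 3
a ∧ (c → (a ∨ a)) = 1 ∧ 3 = 1
a ∨ a = 1 ∨ 1 = 1
~(a ∨ a) = ~1 = 2
(a ∧ (c → (a ∨ a))) ∨ ~(a ∨ a) = 1 ∨ 2 = 2
No assignment yields a value below 2, so this is the minimum.

2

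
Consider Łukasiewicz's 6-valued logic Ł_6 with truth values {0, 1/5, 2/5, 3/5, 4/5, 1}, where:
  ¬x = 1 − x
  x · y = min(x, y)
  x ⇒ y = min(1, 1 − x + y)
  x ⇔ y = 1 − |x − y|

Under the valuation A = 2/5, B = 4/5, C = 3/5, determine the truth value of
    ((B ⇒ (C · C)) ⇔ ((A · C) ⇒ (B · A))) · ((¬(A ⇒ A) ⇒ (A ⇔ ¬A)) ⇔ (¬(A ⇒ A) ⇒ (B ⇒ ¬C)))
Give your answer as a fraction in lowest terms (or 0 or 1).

4/5

C · C = 3/5 · 3/5 = 3/5
B ⇒ (C · C) = 4/5 ⇒ 3/5 = 4/5
A · C = 2/5 · 3/5 = 2/5
B · A = 4/5 · 2/5 = 2/5
(A · C) ⇒ (B · A) = 2/5 ⇒ 2/5 = 1
(B ⇒ (C · C)) ⇔ ((A · C) ⇒ (B · A)) = 4/5 ⇔ 1 = 4/5
A ⇒ A = 2/5 ⇒ 2/5 = 1
¬(A ⇒ A) = ¬1 = 0
¬A = ¬2/5 = 3/5
A ⇔ ¬A = 2/5 ⇔ 3/5 = 4/5
¬(A ⇒ A) ⇒ (A ⇔ ¬A) = 0 ⇒ 4/5 = 1
A ⇒ A = 2/5 ⇒ 2/5 = 1
¬(A ⇒ A) = ¬1 = 0
¬C = ¬3/5 = 2/5
B ⇒ ¬C = 4/5 ⇒ 2/5 = 3/5
¬(A ⇒ A) ⇒ (B ⇒ ¬C) = 0 ⇒ 3/5 = 1
(¬(A ⇒ A) ⇒ (A ⇔ ¬A)) ⇔ (¬(A ⇒ A) ⇒ (B ⇒ ¬C)) = 1 ⇔ 1 = 1
((B ⇒ (C · C)) ⇔ ((A · C) ⇒ (B · A))) · ((¬(A ⇒ A) ⇒ (A ⇔ ¬A)) ⇔ (¬(A ⇒ A) ⇒ (B ⇒ ¬C))) = 4/5 · 1 = 4/5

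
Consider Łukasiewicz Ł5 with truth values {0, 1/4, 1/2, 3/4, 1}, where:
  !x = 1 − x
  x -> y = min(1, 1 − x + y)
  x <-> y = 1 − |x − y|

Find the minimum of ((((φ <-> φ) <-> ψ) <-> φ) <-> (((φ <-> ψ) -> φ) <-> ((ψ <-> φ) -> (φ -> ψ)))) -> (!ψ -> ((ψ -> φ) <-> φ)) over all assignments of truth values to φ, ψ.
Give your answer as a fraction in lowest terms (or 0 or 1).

Take φ = 1/4, ψ = 0:
φ <-> φ = 1/4 <-> 1/4 = 1
(φ <-> φ) <-> ψ = 1 <-> 0 = 0
((φ <-> φ) <-> ψ) <-> φ = 0 <-> 1/4 = 3/4
φ <-> ψ = 1/4 <-> 0 = 3/4
(φ <-> ψ) -> φ = 3/4 -> 1/4 = 1/2
ψ <-> φ = 0 <-> 1/4 = 3/4
φ -> ψ = 1/4 -> 0 = 3/4
(ψ <-> φ) -> (φ -> ψ) = 3/4 -> 3/4 = 1
((φ <-> ψ) -> φ) <-> ((ψ <-> φ) -> (φ -> ψ)) = 1/2 <-> 1 = 1/2
(((φ <-> φ) <-> ψ) <-> φ) <-> (((φ <-> ψ) -> φ) <-> ((ψ <-> φ) -> (φ -> ψ))) = 3/4 <-> 1/2 = 3/4
!ψ = !0 = 1
ψ -> φ = 0 -> 1/4 = 1
(ψ -> φ) <-> φ = 1 <-> 1/4 = 1/4
!ψ -> ((ψ -> φ) <-> φ) = 1 -> 1/4 = 1/4
((((φ <-> φ) <-> ψ) <-> φ) <-> (((φ <-> ψ) -> φ) <-> ((ψ <-> φ) -> (φ -> ψ)))) -> (!ψ -> ((ψ -> φ) <-> φ)) = 3/4 -> 1/4 = 1/2
No assignment yields a value below 1/2, so this is the minimum.

1/2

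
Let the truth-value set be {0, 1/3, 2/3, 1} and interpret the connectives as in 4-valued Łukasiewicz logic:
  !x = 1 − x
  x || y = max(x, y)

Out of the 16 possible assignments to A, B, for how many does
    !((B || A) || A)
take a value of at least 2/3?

A = 0, B = 0 ↦ 1  ≥
A = 0, B = 1/3 ↦ 2/3  ≥
A = 0, B = 2/3 ↦ 1/3  <
A = 0, B = 1 ↦ 0  <
A = 1/3, B = 0 ↦ 2/3  ≥
A = 1/3, B = 1/3 ↦ 2/3  ≥
A = 1/3, B = 2/3 ↦ 1/3  <
A = 1/3, B = 1 ↦ 0  <
A = 2/3, B = 0 ↦ 1/3  <
A = 2/3, B = 1/3 ↦ 1/3  <
A = 2/3, B = 2/3 ↦ 1/3  <
A = 2/3, B = 1 ↦ 0  <
A = 1, B = 0 ↦ 0  <
A = 1, B = 1/3 ↦ 0  <
A = 1, B = 2/3 ↦ 0  <
A = 1, B = 1 ↦ 0  <
So 4 of the 16 assignments meet the threshold.

4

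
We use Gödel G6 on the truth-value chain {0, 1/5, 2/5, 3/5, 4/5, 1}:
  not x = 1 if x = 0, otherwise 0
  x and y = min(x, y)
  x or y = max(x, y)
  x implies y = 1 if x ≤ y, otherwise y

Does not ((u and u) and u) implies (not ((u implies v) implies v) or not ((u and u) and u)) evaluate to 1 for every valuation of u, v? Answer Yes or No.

Yes

At u = 3/5, v = 0, for instance:
u and u = 3/5 and 3/5 = 3/5
(u and u) and u = 3/5 and 3/5 = 3/5
not ((u and u) and u) = not 3/5 = 0
u implies v = 3/5 implies 0 = 0
(u implies v) implies v = 0 implies 0 = 1
not ((u implies v) implies v) = not 1 = 0
not ((u implies v) implies v) or not ((u and u) and u) = 0 or 0 = 0
not ((u and u) and u) implies (not ((u implies v) implies v) or not ((u and u) and u)) = 0 implies 0 = 1
and checking the remaining 35 assignments likewise gives ≥ 1 in every case.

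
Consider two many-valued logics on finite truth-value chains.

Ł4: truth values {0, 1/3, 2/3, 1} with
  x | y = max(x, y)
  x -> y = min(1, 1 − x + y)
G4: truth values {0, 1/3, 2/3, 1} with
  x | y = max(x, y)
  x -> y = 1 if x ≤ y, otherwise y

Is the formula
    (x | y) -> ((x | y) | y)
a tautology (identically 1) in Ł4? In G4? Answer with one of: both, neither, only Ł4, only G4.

In Ł4: every assignment gives 1 — tautology.
In G4: every assignment gives 1 — tautology.

both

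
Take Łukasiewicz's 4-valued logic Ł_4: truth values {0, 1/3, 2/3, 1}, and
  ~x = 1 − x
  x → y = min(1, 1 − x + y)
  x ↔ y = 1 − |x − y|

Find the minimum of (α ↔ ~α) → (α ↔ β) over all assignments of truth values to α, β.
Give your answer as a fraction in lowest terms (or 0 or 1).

2/3

Take α = 1/3, β = 1:
~α = ~1/3 = 2/3
α ↔ ~α = 1/3 ↔ 2/3 = 2/3
α ↔ β = 1/3 ↔ 1 = 1/3
(α ↔ ~α) → (α ↔ β) = 2/3 → 1/3 = 2/3
No assignment yields a value below 2/3, so this is the minimum.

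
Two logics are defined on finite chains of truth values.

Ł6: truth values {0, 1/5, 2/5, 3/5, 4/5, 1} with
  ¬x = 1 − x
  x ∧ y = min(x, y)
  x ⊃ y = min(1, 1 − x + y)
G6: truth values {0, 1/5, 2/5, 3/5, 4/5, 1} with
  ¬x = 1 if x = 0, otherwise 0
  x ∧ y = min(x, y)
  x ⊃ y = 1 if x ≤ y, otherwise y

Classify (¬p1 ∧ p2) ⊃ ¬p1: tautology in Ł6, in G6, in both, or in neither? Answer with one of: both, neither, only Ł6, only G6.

both

In Ł6: every assignment gives 1 — tautology.
In G6: every assignment gives 1 — tautology.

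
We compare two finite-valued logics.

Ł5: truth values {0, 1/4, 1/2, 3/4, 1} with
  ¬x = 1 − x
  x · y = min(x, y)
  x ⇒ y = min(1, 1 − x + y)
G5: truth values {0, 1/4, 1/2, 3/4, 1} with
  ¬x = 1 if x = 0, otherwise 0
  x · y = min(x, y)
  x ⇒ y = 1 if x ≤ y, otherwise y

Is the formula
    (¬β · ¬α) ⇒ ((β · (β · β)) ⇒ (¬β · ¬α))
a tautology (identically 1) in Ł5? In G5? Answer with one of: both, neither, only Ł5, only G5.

In Ł5: every assignment gives 1 — tautology.
In G5: every assignment gives 1 — tautology.

both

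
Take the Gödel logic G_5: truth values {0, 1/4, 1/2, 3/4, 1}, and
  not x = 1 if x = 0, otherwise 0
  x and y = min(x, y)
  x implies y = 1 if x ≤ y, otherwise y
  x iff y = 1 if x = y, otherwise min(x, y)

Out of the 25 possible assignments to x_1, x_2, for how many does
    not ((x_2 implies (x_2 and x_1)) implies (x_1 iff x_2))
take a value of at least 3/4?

4

value 1: 4 assignments (counts)
value 0: 21 assignments
So 4 of the 25 assignments meet the threshold.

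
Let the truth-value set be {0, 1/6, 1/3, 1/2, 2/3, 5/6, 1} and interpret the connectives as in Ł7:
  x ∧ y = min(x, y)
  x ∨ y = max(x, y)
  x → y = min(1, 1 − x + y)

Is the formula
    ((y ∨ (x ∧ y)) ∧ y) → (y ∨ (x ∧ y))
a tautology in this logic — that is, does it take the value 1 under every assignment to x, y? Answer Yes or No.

Yes

At x = 1/6, y = 1, for instance:
x ∧ y = 1/6 ∧ 1 = 1/6
y ∨ (x ∧ y) = 1 ∨ 1/6 = 1
(y ∨ (x ∧ y)) ∧ y = 1 ∧ 1 = 1
((y ∨ (x ∧ y)) ∧ y) → (y ∨ (x ∧ y)) = 1 → 1 = 1
and checking the remaining 48 assignments likewise gives ≥ 1 in every case.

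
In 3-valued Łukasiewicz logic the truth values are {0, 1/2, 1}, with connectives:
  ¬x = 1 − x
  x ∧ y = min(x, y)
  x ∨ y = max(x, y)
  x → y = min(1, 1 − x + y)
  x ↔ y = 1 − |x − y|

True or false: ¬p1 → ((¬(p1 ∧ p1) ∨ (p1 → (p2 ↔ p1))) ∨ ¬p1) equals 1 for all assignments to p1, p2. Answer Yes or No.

Yes

p1 = 0, p2 = 0 ↦ 1
p1 = 0, p2 = 1/2 ↦ 1
p1 = 0, p2 = 1 ↦ 1
p1 = 1/2, p2 = 0 ↦ 1
p1 = 1/2, p2 = 1/2 ↦ 1
p1 = 1/2, p2 = 1 ↦ 1
p1 = 1, p2 = 0 ↦ 1
p1 = 1, p2 = 1/2 ↦ 1
p1 = 1, p2 = 1 ↦ 1
Every assignment gives a value ≥ 1.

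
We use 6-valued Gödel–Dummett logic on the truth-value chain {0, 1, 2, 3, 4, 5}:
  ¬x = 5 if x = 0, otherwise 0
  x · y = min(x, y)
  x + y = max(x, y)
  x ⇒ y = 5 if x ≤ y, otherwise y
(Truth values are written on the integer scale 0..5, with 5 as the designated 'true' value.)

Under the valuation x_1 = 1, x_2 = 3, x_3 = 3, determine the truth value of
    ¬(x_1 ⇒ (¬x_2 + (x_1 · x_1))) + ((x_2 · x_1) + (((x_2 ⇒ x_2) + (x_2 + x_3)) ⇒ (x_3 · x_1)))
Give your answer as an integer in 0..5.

¬x_2 = ¬3 = 0
x_1 · x_1 = 1 · 1 = 1
¬x_2 + (x_1 · x_1) = 0 + 1 = 1
x_1 ⇒ (¬x_2 + (x_1 · x_1)) = 1 ⇒ 1 = 5
¬(x_1 ⇒ (¬x_2 + (x_1 · x_1))) = ¬5 = 0
x_2 · x_1 = 3 · 1 = 1
x_2 ⇒ x_2 = 3 ⇒ 3 = 5
x_2 + x_3 = 3 + 3 = 3
(x_2 ⇒ x_2) + (x_2 + x_3) = 5 + 3 = 5
x_3 · x_1 = 3 · 1 = 1
((x_2 ⇒ x_2) + (x_2 + x_3)) ⇒ (x_3 · x_1) = 5 ⇒ 1 = 1
(x_2 · x_1) + (((x_2 ⇒ x_2) + (x_2 + x_3)) ⇒ (x_3 · x_1)) = 1 + 1 = 1
¬(x_1 ⇒ (¬x_2 + (x_1 · x_1))) + ((x_2 · x_1) + (((x_2 ⇒ x_2) + (x_2 + x_3)) ⇒ (x_3 · x_1))) = 0 + 1 = 1

1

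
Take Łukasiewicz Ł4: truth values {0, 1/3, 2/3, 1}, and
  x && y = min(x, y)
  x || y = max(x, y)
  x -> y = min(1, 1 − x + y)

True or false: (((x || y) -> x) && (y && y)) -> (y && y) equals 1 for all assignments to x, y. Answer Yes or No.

Yes

x = 0, y = 0 ↦ 1
x = 0, y = 1/3 ↦ 1
x = 0, y = 2/3 ↦ 1
x = 0, y = 1 ↦ 1
x = 1/3, y = 0 ↦ 1
x = 1/3, y = 1/3 ↦ 1
x = 1/3, y = 2/3 ↦ 1
x = 1/3, y = 1 ↦ 1
x = 2/3, y = 0 ↦ 1
x = 2/3, y = 1/3 ↦ 1
x = 2/3, y = 2/3 ↦ 1
x = 2/3, y = 1 ↦ 1
x = 1, y = 0 ↦ 1
x = 1, y = 1/3 ↦ 1
x = 1, y = 2/3 ↦ 1
x = 1, y = 1 ↦ 1
Every assignment gives a value ≥ 1.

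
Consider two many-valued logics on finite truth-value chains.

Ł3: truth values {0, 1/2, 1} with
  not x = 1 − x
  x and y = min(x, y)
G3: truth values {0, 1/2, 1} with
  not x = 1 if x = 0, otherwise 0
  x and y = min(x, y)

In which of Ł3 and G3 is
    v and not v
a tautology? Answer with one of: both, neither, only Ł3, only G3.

In Ł3: at v = 0 the value is 0 — not a tautology.
In G3: at v = 0 the value is 0 — not a tautology.

neither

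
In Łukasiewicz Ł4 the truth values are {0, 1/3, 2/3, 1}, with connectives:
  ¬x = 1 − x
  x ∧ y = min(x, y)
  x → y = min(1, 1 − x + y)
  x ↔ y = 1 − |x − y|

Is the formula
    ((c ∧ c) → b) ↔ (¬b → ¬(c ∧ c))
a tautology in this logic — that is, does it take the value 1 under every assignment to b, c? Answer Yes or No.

Yes

b = 0, c = 0 ↦ 1
b = 0, c = 1/3 ↦ 1
b = 0, c = 2/3 ↦ 1
b = 0, c = 1 ↦ 1
b = 1/3, c = 0 ↦ 1
b = 1/3, c = 1/3 ↦ 1
b = 1/3, c = 2/3 ↦ 1
b = 1/3, c = 1 ↦ 1
b = 2/3, c = 0 ↦ 1
b = 2/3, c = 1/3 ↦ 1
b = 2/3, c = 2/3 ↦ 1
b = 2/3, c = 1 ↦ 1
b = 1, c = 0 ↦ 1
b = 1, c = 1/3 ↦ 1
b = 1, c = 2/3 ↦ 1
b = 1, c = 1 ↦ 1
Every assignment gives a value ≥ 1.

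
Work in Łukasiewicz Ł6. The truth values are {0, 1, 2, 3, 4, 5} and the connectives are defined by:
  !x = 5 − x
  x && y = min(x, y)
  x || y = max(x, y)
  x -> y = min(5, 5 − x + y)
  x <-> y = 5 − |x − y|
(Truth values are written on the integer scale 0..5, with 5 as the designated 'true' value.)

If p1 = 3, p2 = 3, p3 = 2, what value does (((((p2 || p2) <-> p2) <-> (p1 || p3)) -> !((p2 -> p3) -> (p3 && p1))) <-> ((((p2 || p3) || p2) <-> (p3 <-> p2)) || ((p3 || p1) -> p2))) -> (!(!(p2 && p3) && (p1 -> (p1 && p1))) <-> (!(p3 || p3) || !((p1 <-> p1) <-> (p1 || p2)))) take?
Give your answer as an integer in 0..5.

p2 || p2 = 3 || 3 = 3
(p2 || p2) <-> p2 = 3 <-> 3 = 5
p1 || p3 = 3 || 2 = 3
((p2 || p2) <-> p2) <-> (p1 || p3) = 5 <-> 3 = 3
p2 -> p3 = 3 -> 2 = 4
p3 && p1 = 2 && 3 = 2
(p2 -> p3) -> (p3 && p1) = 4 -> 2 = 3
!((p2 -> p3) -> (p3 && p1)) = !3 = 2
(((p2 || p2) <-> p2) <-> (p1 || p3)) -> !((p2 -> p3) -> (p3 && p1)) = 3 -> 2 = 4
p2 || p3 = 3 || 2 = 3
(p2 || p3) || p2 = 3 || 3 = 3
p3 <-> p2 = 2 <-> 3 = 4
((p2 || p3) || p2) <-> (p3 <-> p2) = 3 <-> 4 = 4
p3 || p1 = 2 || 3 = 3
(p3 || p1) -> p2 = 3 -> 3 = 5
(((p2 || p3) || p2) <-> (p3 <-> p2)) || ((p3 || p1) -> p2) = 4 || 5 = 5
((((p2 || p2) <-> p2) <-> (p1 || p3)) -> !((p2 -> p3) -> (p3 && p1))) <-> ((((p2 || p3) || p2) <-> (p3 <-> p2)) || ((p3 || p1) -> p2)) = 4 <-> 5 = 4
p2 && p3 = 3 && 2 = 2
!(p2 && p3) = !2 = 3
p1 && p1 = 3 && 3 = 3
p1 -> (p1 && p1) = 3 -> 3 = 5
!(p2 && p3) && (p1 -> (p1 && p1)) = 3 && 5 = 3
!(!(p2 && p3) && (p1 -> (p1 && p1))) = !3 = 2
p3 || p3 = 2 || 2 = 2
!(p3 || p3) = !2 = 3
p1 <-> p1 = 3 <-> 3 = 5
p1 || p2 = 3 || 3 = 3
(p1 <-> p1) <-> (p1 || p2) = 5 <-> 3 = 3
!((p1 <-> p1) <-> (p1 || p2)) = !3 = 2
!(p3 || p3) || !((p1 <-> p1) <-> (p1 || p2)) = 3 || 2 = 3
!(!(p2 && p3) && (p1 -> (p1 && p1))) <-> (!(p3 || p3) || !((p1 <-> p1) <-> (p1 || p2))) = 2 <-> 3 = 4
(((((p2 || p2) <-> p2) <-> (p1 || p3)) -> !((p2 -> p3) -> (p3 && p1))) <-> ((((p2 || p3) || p2) <-> (p3 <-> p2)) || ((p3 || p1) -> p2))) -> (!(!(p2 && p3) && (p1 -> (p1 && p1))) <-> (!(p3 || p3) || !((p1 <-> p1) <-> (p1 || p2)))) = 4 -> 4 = 5

5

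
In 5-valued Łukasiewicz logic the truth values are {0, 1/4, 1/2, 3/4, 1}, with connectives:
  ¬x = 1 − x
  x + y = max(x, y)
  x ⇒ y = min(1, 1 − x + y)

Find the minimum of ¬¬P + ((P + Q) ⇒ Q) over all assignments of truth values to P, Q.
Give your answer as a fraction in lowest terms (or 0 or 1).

Take P = 1/2, Q = 0:
¬P = ¬1/2 = 1/2
¬¬P = ¬1/2 = 1/2
P + Q = 1/2 + 0 = 1/2
(P + Q) ⇒ Q = 1/2 ⇒ 0 = 1/2
¬¬P + ((P + Q) ⇒ Q) = 1/2 + 1/2 = 1/2
No assignment yields a value below 1/2, so this is the minimum.

1/2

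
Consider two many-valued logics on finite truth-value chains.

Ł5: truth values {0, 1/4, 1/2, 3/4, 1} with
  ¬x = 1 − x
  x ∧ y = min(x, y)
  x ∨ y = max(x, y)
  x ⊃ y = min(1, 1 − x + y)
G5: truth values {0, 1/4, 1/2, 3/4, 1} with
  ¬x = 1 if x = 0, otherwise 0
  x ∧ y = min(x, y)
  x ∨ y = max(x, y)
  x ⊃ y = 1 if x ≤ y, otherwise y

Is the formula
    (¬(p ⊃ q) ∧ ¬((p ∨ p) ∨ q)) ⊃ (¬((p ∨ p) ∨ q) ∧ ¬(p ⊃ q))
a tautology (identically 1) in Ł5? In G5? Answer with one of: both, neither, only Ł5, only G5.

In Ł5: every assignment gives 1 — tautology.
In G5: every assignment gives 1 — tautology.

both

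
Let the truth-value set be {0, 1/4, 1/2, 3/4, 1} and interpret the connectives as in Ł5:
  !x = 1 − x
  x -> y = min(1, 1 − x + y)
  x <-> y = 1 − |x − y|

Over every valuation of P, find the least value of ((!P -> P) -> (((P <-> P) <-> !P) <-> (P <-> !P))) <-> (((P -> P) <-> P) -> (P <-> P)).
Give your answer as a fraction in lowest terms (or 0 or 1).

1/2

Take P = 1/2:
!P = !1/2 = 1/2
!P -> P = 1/2 -> 1/2 = 1
P <-> P = 1/2 <-> 1/2 = 1
!P = !1/2 = 1/2
(P <-> P) <-> !P = 1 <-> 1/2 = 1/2
!P = !1/2 = 1/2
P <-> !P = 1/2 <-> 1/2 = 1
((P <-> P) <-> !P) <-> (P <-> !P) = 1/2 <-> 1 = 1/2
(!P -> P) -> (((P <-> P) <-> !P) <-> (P <-> !P)) = 1 -> 1/2 = 1/2
P -> P = 1/2 -> 1/2 = 1
(P -> P) <-> P = 1 <-> 1/2 = 1/2
P <-> P = 1/2 <-> 1/2 = 1
((P -> P) <-> P) -> (P <-> P) = 1/2 -> 1 = 1
((!P -> P) -> (((P <-> P) <-> !P) <-> (P <-> !P))) <-> (((P -> P) <-> P) -> (P <-> P)) = 1/2 <-> 1 = 1/2
No assignment yields a value below 1/2, so this is the minimum.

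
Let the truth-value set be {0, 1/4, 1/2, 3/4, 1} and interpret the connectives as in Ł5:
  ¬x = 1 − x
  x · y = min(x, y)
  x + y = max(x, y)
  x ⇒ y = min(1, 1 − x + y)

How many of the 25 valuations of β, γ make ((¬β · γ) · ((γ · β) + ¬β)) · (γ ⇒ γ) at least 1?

1

value 1: 1 assignment (counts)
value 3/4: 3 assignments
value 1/2: 5 assignments
value 1/4: 7 assignments
value 0: 9 assignments
So 1 of the 25 assignments meets the threshold.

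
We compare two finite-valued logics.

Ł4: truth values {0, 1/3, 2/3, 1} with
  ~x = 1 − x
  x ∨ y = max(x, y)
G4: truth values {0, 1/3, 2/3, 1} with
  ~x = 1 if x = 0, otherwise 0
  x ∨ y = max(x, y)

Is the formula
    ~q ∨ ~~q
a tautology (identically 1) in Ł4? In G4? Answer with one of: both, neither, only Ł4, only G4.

In Ł4: at q = 1/3 the value is 2/3 — not a tautology.
In G4: every assignment gives 1 — tautology.

only G4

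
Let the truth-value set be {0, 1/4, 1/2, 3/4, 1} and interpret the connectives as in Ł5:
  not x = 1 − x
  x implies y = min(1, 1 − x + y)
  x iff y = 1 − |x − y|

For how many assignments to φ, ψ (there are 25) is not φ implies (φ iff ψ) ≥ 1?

value 1: 19 assignments (counts)
value 3/4: 2 assignments
value 1/2: 2 assignments
value 1/4: 1 assignment
value 0: 1 assignment
So 19 of the 25 assignments meet the threshold.

19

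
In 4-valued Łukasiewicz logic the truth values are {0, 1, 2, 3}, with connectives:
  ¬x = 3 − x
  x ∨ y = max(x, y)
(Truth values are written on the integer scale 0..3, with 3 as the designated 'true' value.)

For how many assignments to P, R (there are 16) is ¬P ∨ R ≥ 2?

12

P = 0, R = 0 ↦ 3  ≥
P = 0, R = 1 ↦ 3  ≥
P = 0, R = 2 ↦ 3  ≥
P = 0, R = 3 ↦ 3  ≥
P = 1, R = 0 ↦ 2  ≥
P = 1, R = 1 ↦ 2  ≥
P = 1, R = 2 ↦ 2  ≥
P = 1, R = 3 ↦ 3  ≥
P = 2, R = 0 ↦ 1  <
P = 2, R = 1 ↦ 1  <
P = 2, R = 2 ↦ 2  ≥
P = 2, R = 3 ↦ 3  ≥
P = 3, R = 0 ↦ 0  <
P = 3, R = 1 ↦ 1  <
P = 3, R = 2 ↦ 2  ≥
P = 3, R = 3 ↦ 3  ≥
So 12 of the 16 assignments meet the threshold.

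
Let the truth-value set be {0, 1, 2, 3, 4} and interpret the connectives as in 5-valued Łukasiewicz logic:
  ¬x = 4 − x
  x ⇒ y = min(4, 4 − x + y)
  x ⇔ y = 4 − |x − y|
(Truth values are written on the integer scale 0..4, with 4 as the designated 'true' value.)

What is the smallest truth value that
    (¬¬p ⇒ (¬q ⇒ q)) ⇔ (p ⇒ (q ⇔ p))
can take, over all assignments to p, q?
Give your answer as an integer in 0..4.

2

Take p = 2, q = 0:
¬p = ¬2 = 2
¬¬p = ¬2 = 2
¬q = ¬0 = 4
¬q ⇒ q = 4 ⇒ 0 = 0
¬¬p ⇒ (¬q ⇒ q) = 2 ⇒ 0 = 2
q ⇔ p = 0 ⇔ 2 = 2
p ⇒ (q ⇔ p) = 2 ⇒ 2 = 4
(¬¬p ⇒ (¬q ⇒ q)) ⇔ (p ⇒ (q ⇔ p)) = 2 ⇔ 4 = 2
No assignment yields a value below 2, so this is the minimum.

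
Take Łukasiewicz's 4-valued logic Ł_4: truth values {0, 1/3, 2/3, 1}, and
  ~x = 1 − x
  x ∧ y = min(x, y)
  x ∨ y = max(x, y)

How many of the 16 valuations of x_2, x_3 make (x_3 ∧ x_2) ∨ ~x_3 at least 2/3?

12

x_2 = 0, x_3 = 0 ↦ 1  ≥
x_2 = 0, x_3 = 1/3 ↦ 2/3  ≥
x_2 = 0, x_3 = 2/3 ↦ 1/3  <
x_2 = 0, x_3 = 1 ↦ 0  <
x_2 = 1/3, x_3 = 0 ↦ 1  ≥
x_2 = 1/3, x_3 = 1/3 ↦ 2/3  ≥
x_2 = 1/3, x_3 = 2/3 ↦ 1/3  <
x_2 = 1/3, x_3 = 1 ↦ 1/3  <
x_2 = 2/3, x_3 = 0 ↦ 1  ≥
x_2 = 2/3, x_3 = 1/3 ↦ 2/3  ≥
x_2 = 2/3, x_3 = 2/3 ↦ 2/3  ≥
x_2 = 2/3, x_3 = 1 ↦ 2/3  ≥
x_2 = 1, x_3 = 0 ↦ 1  ≥
x_2 = 1, x_3 = 1/3 ↦ 2/3  ≥
x_2 = 1, x_3 = 2/3 ↦ 2/3  ≥
x_2 = 1, x_3 = 1 ↦ 1  ≥
So 12 of the 16 assignments meet the threshold.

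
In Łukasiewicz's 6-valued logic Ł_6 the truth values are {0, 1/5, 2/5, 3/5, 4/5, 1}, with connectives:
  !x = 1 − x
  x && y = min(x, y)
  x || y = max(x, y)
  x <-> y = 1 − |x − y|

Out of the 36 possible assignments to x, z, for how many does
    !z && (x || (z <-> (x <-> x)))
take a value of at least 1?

value 1: 1 assignment (counts)
value 4/5: 3 assignments
value 3/5: 5 assignments
value 2/5: 11 assignments
value 1/5: 9 assignments
value 0: 7 assignments
So 1 of the 36 assignments meets the threshold.

1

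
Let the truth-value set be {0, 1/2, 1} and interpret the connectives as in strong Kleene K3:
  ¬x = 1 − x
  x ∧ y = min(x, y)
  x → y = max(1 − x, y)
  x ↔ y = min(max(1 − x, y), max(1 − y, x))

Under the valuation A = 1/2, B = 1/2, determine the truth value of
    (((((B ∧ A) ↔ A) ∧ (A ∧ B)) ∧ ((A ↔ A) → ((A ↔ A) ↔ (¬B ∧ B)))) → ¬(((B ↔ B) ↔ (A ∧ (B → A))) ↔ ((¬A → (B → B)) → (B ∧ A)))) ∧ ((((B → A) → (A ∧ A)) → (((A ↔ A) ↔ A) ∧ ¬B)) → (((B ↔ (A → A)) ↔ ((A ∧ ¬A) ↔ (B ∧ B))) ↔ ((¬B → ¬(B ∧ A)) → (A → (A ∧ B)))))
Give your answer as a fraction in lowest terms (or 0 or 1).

B ∧ A = 1/2 ∧ 1/2 = 1/2
(B ∧ A) ↔ A = 1/2 ↔ 1/2 = 1/2
A ∧ B = 1/2 ∧ 1/2 = 1/2
((B ∧ A) ↔ A) ∧ (A ∧ B) = 1/2 ∧ 1/2 = 1/2
A ↔ A = 1/2 ↔ 1/2 = 1/2
A ↔ A = 1/2 ↔ 1/2 = 1/2
¬B = ¬1/2 = 1/2
¬B ∧ B = 1/2 ∧ 1/2 = 1/2
(A ↔ A) ↔ (¬B ∧ B) = 1/2 ↔ 1/2 = 1/2
(A ↔ A) → ((A ↔ A) ↔ (¬B ∧ B)) = 1/2 → 1/2 = 1/2
(((B ∧ A) ↔ A) ∧ (A ∧ B)) ∧ ((A ↔ A) → ((A ↔ A) ↔ (¬B ∧ B))) = 1/2 ∧ 1/2 = 1/2
B ↔ B = 1/2 ↔ 1/2 = 1/2
B → A = 1/2 → 1/2 = 1/2
A ∧ (B → A) = 1/2 ∧ 1/2 = 1/2
(B ↔ B) ↔ (A ∧ (B → A)) = 1/2 ↔ 1/2 = 1/2
¬A = ¬1/2 = 1/2
B → B = 1/2 → 1/2 = 1/2
¬A → (B → B) = 1/2 → 1/2 = 1/2
B ∧ A = 1/2 ∧ 1/2 = 1/2
(¬A → (B → B)) → (B ∧ A) = 1/2 → 1/2 = 1/2
((B ↔ B) ↔ (A ∧ (B → A))) ↔ ((¬A → (B → B)) → (B ∧ A)) = 1/2 ↔ 1/2 = 1/2
¬(((B ↔ B) ↔ (A ∧ (B → A))) ↔ ((¬A → (B → B)) → (B ∧ A))) = ¬1/2 = 1/2
((((B ∧ A) ↔ A) ∧ (A ∧ B)) ∧ ((A ↔ A) → ((A ↔ A) ↔ (¬B ∧ B)))) → ¬(((B ↔ B) ↔ (A ∧ (B → A))) ↔ ((¬A → (B → B)) → (B ∧ A))) = 1/2 → 1/2 = 1/2
B → A = 1/2 → 1/2 = 1/2
A ∧ A = 1/2 ∧ 1/2 = 1/2
(B → A) → (A ∧ A) = 1/2 → 1/2 = 1/2
A ↔ A = 1/2 ↔ 1/2 = 1/2
(A ↔ A) ↔ A = 1/2 ↔ 1/2 = 1/2
¬B = ¬1/2 = 1/2
((A ↔ A) ↔ A) ∧ ¬B = 1/2 ∧ 1/2 = 1/2
((B → A) → (A ∧ A)) → (((A ↔ A) ↔ A) ∧ ¬B) = 1/2 → 1/2 = 1/2
A → A = 1/2 → 1/2 = 1/2
B ↔ (A → A) = 1/2 ↔ 1/2 = 1/2
¬A = ¬1/2 = 1/2
A ∧ ¬A = 1/2 ∧ 1/2 = 1/2
B ∧ B = 1/2 ∧ 1/2 = 1/2
(A ∧ ¬A) ↔ (B ∧ B) = 1/2 ↔ 1/2 = 1/2
(B ↔ (A → A)) ↔ ((A ∧ ¬A) ↔ (B ∧ B)) = 1/2 ↔ 1/2 = 1/2
¬B = ¬1/2 = 1/2
B ∧ A = 1/2 ∧ 1/2 = 1/2
¬(B ∧ A) = ¬1/2 = 1/2
¬B → ¬(B ∧ A) = 1/2 → 1/2 = 1/2
A ∧ B = 1/2 ∧ 1/2 = 1/2
A → (A ∧ B) = 1/2 → 1/2 = 1/2
(¬B → ¬(B ∧ A)) → (A → (A ∧ B)) = 1/2 → 1/2 = 1/2
((B ↔ (A → A)) ↔ ((A ∧ ¬A) ↔ (B ∧ B))) ↔ ((¬B → ¬(B ∧ A)) → (A → (A ∧ B))) = 1/2 ↔ 1/2 = 1/2
(((B → A) → (A ∧ A)) → (((A ↔ A) ↔ A) ∧ ¬B)) → (((B ↔ (A → A)) ↔ ((A ∧ ¬A) ↔ (B ∧ B))) ↔ ((¬B → ¬(B ∧ A)) → (A → (A ∧ B)))) = 1/2 → 1/2 = 1/2
(((((B ∧ A) ↔ A) ∧ (A ∧ B)) ∧ ((A ↔ A) → ((A ↔ A) ↔ (¬B ∧ B)))) → ¬(((B ↔ B) ↔ (A ∧ (B → A))) ↔ ((¬A → (B → B)) → (B ∧ A)))) ∧ ((((B → A) → (A ∧ A)) → (((A ↔ A) ↔ A) ∧ ¬B)) → (((B ↔ (A → A)) ↔ ((A ∧ ¬A) ↔ (B ∧ B))) ↔ ((¬B → ¬(B ∧ A)) → (A → (A ∧ B))))) = 1/2 ∧ 1/2 = 1/2

1/2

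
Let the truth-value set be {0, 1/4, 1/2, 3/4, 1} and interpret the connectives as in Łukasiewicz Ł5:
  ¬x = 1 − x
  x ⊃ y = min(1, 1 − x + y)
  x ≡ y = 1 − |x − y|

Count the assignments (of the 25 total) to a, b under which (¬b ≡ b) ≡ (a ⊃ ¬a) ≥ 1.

7

value 1: 7 assignments (counts)
value 1/2: 11 assignments
value 0: 7 assignments
So 7 of the 25 assignments meet the threshold.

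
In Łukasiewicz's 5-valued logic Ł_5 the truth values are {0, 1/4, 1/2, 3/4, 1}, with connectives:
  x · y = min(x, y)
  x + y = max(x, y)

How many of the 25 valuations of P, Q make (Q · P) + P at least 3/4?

value 1: 5 assignments (counts)
value 3/4: 5 assignments (counts)
value 1/2: 5 assignments
value 1/4: 5 assignments
value 0: 5 assignments
So 10 of the 25 assignments meet the threshold.

10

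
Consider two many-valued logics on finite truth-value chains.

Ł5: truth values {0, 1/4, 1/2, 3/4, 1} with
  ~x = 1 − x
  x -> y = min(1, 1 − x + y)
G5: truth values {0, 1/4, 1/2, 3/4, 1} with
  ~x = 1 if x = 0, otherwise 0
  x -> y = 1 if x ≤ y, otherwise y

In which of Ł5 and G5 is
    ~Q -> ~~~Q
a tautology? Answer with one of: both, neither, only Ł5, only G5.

both

In Ł5: every assignment gives 1 — tautology.
In G5: every assignment gives 1 — tautology.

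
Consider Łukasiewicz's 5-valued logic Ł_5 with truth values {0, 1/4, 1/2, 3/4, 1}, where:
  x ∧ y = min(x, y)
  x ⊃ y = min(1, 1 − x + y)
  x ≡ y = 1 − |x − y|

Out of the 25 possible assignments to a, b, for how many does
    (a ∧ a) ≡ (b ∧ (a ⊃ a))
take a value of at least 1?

value 1: 5 assignments (counts)
value 3/4: 8 assignments
value 1/2: 6 assignments
value 1/4: 4 assignments
value 0: 2 assignments
So 5 of the 25 assignments meet the threshold.

5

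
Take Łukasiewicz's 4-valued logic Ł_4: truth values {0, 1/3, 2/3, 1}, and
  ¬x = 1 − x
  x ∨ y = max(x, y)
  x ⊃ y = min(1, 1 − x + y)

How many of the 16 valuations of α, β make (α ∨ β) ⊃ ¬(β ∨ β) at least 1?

α = 0, β = 0 ↦ 1  ≥
α = 0, β = 1/3 ↦ 1  ≥
α = 0, β = 2/3 ↦ 2/3  <
α = 0, β = 1 ↦ 0  <
α = 1/3, β = 0 ↦ 1  ≥
α = 1/3, β = 1/3 ↦ 1  ≥
α = 1/3, β = 2/3 ↦ 2/3  <
α = 1/3, β = 1 ↦ 0  <
α = 2/3, β = 0 ↦ 1  ≥
α = 2/3, β = 1/3 ↦ 1  ≥
α = 2/3, β = 2/3 ↦ 2/3  <
α = 2/3, β = 1 ↦ 0  <
α = 1, β = 0 ↦ 1  ≥
α = 1, β = 1/3 ↦ 2/3  <
α = 1, β = 2/3 ↦ 1/3  <
α = 1, β = 1 ↦ 0  <
So 7 of the 16 assignments meet the threshold.

7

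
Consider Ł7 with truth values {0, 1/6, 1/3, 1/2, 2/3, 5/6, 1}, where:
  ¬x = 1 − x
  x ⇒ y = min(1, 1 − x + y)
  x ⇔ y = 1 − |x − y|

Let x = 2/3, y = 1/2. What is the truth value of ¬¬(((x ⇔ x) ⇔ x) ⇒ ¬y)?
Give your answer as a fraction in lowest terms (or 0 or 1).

x ⇔ x = 2/3 ⇔ 2/3 = 1
(x ⇔ x) ⇔ x = 1 ⇔ 2/3 = 2/3
¬y = ¬1/2 = 1/2
((x ⇔ x) ⇔ x) ⇒ ¬y = 2/3 ⇒ 1/2 = 5/6
¬(((x ⇔ x) ⇔ x) ⇒ ¬y) = ¬5/6 = 1/6
¬¬(((x ⇔ x) ⇔ x) ⇒ ¬y) = ¬1/6 = 5/6

5/6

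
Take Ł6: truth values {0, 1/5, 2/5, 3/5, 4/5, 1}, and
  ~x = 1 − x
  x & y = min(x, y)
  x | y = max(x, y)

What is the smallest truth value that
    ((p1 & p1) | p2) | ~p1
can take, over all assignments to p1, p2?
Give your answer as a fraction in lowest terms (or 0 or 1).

3/5

Take p1 = 2/5, p2 = 0:
p1 & p1 = 2/5 & 2/5 = 2/5
(p1 & p1) | p2 = 2/5 | 0 = 2/5
~p1 = ~2/5 = 3/5
((p1 & p1) | p2) | ~p1 = 2/5 | 3/5 = 3/5
No assignment yields a value below 3/5, so this is the minimum.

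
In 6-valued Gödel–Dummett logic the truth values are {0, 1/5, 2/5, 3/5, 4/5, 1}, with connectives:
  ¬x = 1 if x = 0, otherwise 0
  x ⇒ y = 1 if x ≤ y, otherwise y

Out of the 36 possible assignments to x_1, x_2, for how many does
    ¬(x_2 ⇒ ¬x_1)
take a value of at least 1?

25

value 1: 25 assignments (counts)
value 0: 11 assignments
So 25 of the 36 assignments meet the threshold.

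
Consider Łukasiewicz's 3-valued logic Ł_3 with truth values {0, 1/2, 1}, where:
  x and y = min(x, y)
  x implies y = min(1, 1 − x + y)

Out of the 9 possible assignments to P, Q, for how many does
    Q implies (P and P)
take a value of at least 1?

P = 0, Q = 0 ↦ 1  ≥
P = 0, Q = 1/2 ↦ 1/2  <
P = 0, Q = 1 ↦ 0  <
P = 1/2, Q = 0 ↦ 1  ≥
P = 1/2, Q = 1/2 ↦ 1  ≥
P = 1/2, Q = 1 ↦ 1/2  <
P = 1, Q = 0 ↦ 1  ≥
P = 1, Q = 1/2 ↦ 1  ≥
P = 1, Q = 1 ↦ 1  ≥
So 6 of the 9 assignments meet the threshold.

6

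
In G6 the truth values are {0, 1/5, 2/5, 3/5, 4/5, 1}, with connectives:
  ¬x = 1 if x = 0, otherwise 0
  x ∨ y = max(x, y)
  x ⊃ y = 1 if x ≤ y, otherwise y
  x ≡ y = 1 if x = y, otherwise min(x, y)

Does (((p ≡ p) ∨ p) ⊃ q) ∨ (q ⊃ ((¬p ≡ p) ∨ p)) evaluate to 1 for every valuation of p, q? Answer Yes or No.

Counterexample: take p = 0, q = 1/5.
p ≡ p = 0 ≡ 0 = 1
(p ≡ p) ∨ p = 1 ∨ 0 = 1
((p ≡ p) ∨ p) ⊃ q = 1 ⊃ 1/5 = 1/5
¬p = ¬0 = 1
¬p ≡ p = 1 ≡ 0 = 0
(¬p ≡ p) ∨ p = 0 ∨ 0 = 0
q ⊃ ((¬p ≡ p) ∨ p) = 1/5 ⊃ 0 = 0
(((p ≡ p) ∨ p) ⊃ q) ∨ (q ⊃ ((¬p ≡ p) ∨ p)) = 1/5 ∨ 0 = 1/5
This gives 1/5 ≠ 1.

No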